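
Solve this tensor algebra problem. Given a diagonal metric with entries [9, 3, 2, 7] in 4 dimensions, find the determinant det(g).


For a diagonal metric, the determinant is the product of diagonal entries.
Diagonal entries: 9, 3, 2, 7
det(g) = 9 * 3 * 2 * 7 = 378

378


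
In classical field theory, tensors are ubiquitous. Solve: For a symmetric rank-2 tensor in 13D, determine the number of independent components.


A symmetric rank-2 tensor in d dimensions has d(d+1)/2 independent components.
d = 13
d(d+1)/2 = 13 * 14 / 2 = 182 / 2 = 91

91


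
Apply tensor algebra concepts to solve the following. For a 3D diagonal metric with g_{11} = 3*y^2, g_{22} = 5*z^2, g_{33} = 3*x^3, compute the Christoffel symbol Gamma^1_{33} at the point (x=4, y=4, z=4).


For a diagonal metric, Gamma^k_{ij} = (1/2) g^{kk} (dg_{ik}/dx_j + dg_{jk}/dx_i - dg_{ij}/dx_k).
The metric is diagonal, so g_{ab} = 0 for a != b.
At the given point: g_{11} = 48, g_{22} = 80, g_{33} = 192
g^{11} = 1/48
dg_{31}/dx_3 = 0 (off-diagonal)
dg_{31}/dx_3 = 0 (off-diagonal)
dg_{33}/dx_1 = dg_{33}/dx_1 = 144
Numerator = 0 + 0 - 144 = -144
Gamma^1_{33} = -144 / (2 * 48) = -3/2

-3/2


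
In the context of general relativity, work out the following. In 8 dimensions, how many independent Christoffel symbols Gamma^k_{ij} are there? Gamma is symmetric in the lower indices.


Christoffel symbols Gamma^k_{ij} are symmetric in i,j, so there are d * d(d+1)/2 independent symbols.
d = 8
d(d+1)/2 = 8 * 9 / 2 = 36
Total = 8 * 36 = 288

288


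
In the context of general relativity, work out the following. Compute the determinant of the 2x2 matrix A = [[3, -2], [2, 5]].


For a 2x2 matrix [[a, b], [c, d]], det = a*d - b*c.
a = 3, b = -2, c = 2, d = 5
a*d = 3 * 5 = 15
b*c = -2 * 2 = -4
det = 15 - -4 = 19

19


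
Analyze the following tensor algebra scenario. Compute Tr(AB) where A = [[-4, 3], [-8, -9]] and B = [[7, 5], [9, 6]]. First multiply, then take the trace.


Tr(AB) = sum_i (AB)_{ii} where (AB)_{ii} = sum_k A_{ik} B_{ki}.
(AB)_{11} = -4*7 + 3*9 = -1
(AB)_{22} = -8*5 + -9*6 = -94
Tr(AB) = -1 + -94 = -95

-95


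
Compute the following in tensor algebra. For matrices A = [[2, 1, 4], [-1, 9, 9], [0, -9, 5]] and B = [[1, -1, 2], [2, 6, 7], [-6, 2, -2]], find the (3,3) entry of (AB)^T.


(AB)^T_{ij} = (AB)_{ji} = sum_k A_{jk} B_{ki}.
For i=3, j=3 we need (AB)_{33}:
A_{31} * B_{13} = 0 * 2 = 0
A_{32} * B_{23} = -9 * 7 = -63
A_{33} * B_{33} = 5 * -2 = -10
Sum = 0 + -63 + -10 = -73

-73


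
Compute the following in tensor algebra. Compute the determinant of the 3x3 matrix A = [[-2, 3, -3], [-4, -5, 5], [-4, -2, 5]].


Expanding along the first row, det(A) = a11*M_11 - a12*M_12 + a13*M_13, where M_1j is the (1,j) minor.
Minor M_11 = -5*5 - 5*-2 = -15
Minor M_12 = -4*5 - 5*-4 = 0
Minor M_13 = -4*-2 - -5*-4 = -12
det = -2*(-15) - 3*(0) + -3*(-12)
    = 30 - 0 + 36
    = 66

66


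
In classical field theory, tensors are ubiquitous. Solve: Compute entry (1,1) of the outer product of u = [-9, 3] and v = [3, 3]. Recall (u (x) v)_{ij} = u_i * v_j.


The outer product entry T_{ij} = u_i * v_j.
We need i=1, j=1.
u_1 = -9, v_1 = 3
T_{1,1} = -9 * 3 = -27

-27


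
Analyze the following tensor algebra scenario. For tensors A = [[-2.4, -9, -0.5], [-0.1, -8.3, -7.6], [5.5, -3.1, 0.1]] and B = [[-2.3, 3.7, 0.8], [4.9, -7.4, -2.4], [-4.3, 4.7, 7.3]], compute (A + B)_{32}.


Tensor addition is component-wise: (A + B)_{ij} = A_{ij} + B_{ij}.
A_{32} = -3.1
B_{32} = 4.7
(A + B)_{32} = -3.1 + 4.7 = 1.6

1.6


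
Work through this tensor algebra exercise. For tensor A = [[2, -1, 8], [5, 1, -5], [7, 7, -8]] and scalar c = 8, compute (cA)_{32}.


Scalar multiplication: (cA)_{ij} = c * A_{ij}.
c = 8
A_{32} = 7
(cA)_{32} = 8 * 7 = 56

56


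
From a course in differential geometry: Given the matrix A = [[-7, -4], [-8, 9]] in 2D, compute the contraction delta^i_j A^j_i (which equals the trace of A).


The contraction (trace) of a rank-2 tensor is the sum of its diagonal elements.
Diagonal entries: A[1,1] = -7, A[2,2] = 9
Tr(A) = -7 + 9 = 2

2


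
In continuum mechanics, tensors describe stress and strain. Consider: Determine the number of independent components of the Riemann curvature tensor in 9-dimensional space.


The Riemann tensor in d dimensions has d^2(d^2 - 1)/12 independent components.
d = 9, so d^2 = 81
d^2 - 1 = 80
d^2(d^2 - 1) = 81 * 80 = 6480
Divide by 12: 6480 / 12 = 540

540


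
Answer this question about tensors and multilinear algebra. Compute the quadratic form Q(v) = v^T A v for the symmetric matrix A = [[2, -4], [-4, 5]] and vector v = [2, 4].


First compute Av:
(Av)_1 = 2*2 + -4*4 = -12
(Av)_2 = -4*2 + 5*4 = 12
Av = [-12, 12]
Then v^T (Av) = 2*-12 + 4*12
= -24 + 48 = 24

24


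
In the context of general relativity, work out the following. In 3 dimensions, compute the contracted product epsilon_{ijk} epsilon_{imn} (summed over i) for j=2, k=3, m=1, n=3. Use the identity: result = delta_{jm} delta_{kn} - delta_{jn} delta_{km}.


Using the identity: epsilon_{ijk} epsilon_{imn} = delta_{jm} delta_{kn} - delta_{jn} delta_{km}.
delta_{21} = 0
delta_{33} = 1
delta_{23} = 0
delta_{31} = 0
Result = 0 * 1 - 0 * 0 = 0 - 0 = 0

0


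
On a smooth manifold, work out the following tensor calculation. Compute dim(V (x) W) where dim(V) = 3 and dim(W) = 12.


The dimension of a tensor product is the product of dimensions.
dim(V) = 3, dim(W) = 12
dim(V (x) W) = 3 * 12 = 36

36


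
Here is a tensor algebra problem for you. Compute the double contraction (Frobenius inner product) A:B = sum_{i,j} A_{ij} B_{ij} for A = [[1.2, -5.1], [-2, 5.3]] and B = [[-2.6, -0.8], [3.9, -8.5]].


A:B = sum over all i,j of A_{ij} * B_{ij}.
Row 1: 1.2*-2.6=-3.12, -5.1*-0.8=4.08 => row sum = 0.96
Row 2: -2*3.9=-7.8, 5.3*-8.5=-45.05 => row sum = -52.85
Total = 0.96 + -52.85 = -51.89

-51.89


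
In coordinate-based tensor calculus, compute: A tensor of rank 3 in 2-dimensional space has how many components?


The number of components of a rank-r tensor in d dimensions is d^r.
Here d = 2 and r = 3.
2^3 = 8

8


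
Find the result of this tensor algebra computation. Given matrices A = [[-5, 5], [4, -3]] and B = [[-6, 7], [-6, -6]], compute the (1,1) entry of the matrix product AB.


(AB)_{ij} = sum_k A_{ik} B_{kj}.
For i=1, j=1:
A_{11} * B_{11} = -5 * -6 = 30
A_{12} * B_{21} = 5 * -6 = -30
Sum = 30 + -30 = 0

0


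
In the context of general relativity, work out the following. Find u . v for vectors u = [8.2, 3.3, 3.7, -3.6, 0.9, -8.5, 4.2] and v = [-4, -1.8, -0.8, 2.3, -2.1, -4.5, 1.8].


The inner product u . v = sum of u_i * v_i.
Term-by-term: 8.2 * -4, 3.3 * -1.8, 3.7 * -0.8, -3.6 * 2.3, 0.9 * -2.1, -8.5 * -4.5, 4.2 * 1.8
Products: -32.8, -5.94, -2.96, -8.28, -1.89, 38.25, 7.56
Sum = -32.8 + -5.94 + -2.96 + -8.28 + -1.89 + 38.25 + 7.56 = -6.06

-6.06


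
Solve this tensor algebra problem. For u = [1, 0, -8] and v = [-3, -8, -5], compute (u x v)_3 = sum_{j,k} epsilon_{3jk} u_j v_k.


(u x v)_3 = sum_{j,k} epsilon_{3jk} u_j v_k. Only permutations of (1,2,3) contribute; the two non-zero terms are:
eps_{312} u_1 v_2 = 1 * 1 * -8 = -8
eps_{321} u_2 v_1 = -1 * 0 * -3 = 0
(u x v)_3 = -8

-8


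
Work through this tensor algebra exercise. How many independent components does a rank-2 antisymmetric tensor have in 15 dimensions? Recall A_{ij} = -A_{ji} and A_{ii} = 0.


An antisymmetric rank-2 tensor satisfies A_{ij} = -A_{ji}, so diagonal entries are zero.
The independent components are the upper-triangular entries: C(n, 2) = n(n-1)/2.
n = 15
C(15, 2) = 15 * 14 / 2 = 210 / 2 = 105

105


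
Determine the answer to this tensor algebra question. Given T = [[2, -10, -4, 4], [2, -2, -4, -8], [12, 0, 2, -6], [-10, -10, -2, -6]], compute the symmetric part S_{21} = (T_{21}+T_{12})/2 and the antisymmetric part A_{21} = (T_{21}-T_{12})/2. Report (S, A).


T_{21} = 2
T_{12} = -10
S_{21} = (2 + -10)/2 = -8/2 = -4
A_{21} = (2 - -10)/2 = 12/2 = 6
Check: S + A = -4 + 6 = 2 = T_{21}.

(-4, 6)


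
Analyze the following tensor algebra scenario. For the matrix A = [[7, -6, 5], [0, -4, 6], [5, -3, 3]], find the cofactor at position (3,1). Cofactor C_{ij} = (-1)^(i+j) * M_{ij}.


To find cofactor C_{31}, delete row 3 and column 1.
The resulting 2x2 submatrix is: [[-6, 5], [-4, 6]]
Minor M_{31} = -6*6 - 5*-4
  = -36 - -20 = -16
Sign = (-1)^(3+1) = (-1)^4 = 1
Cofactor C_{31} = 1 * -16 = -16

-16


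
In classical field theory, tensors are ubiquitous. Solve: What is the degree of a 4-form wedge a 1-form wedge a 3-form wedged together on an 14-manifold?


The degree of a wedge product is the sum of the degrees of the individual forms.
Degrees: 4, 1, 3
Total degree = 4 + 1 + 3 = 8

8


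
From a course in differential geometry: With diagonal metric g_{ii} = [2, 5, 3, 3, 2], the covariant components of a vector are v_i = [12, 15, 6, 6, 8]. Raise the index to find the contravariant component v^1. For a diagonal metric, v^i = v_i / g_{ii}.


To raise an index with a diagonal metric: v^i = v_i / g_{ii}.
For index 1: v_1 = 12, g_{11} = 2
v^1 = 12 / 2 = 6

6


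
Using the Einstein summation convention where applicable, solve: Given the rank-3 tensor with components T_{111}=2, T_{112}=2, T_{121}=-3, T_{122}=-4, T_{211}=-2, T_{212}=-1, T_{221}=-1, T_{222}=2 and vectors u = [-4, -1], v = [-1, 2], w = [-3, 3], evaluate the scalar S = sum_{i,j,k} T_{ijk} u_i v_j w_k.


S = sum over i,j,k of T_{ijk} u_i v_j w_k. Expanding all 8 terms:
T_{111}*u_1*v_1*w_1 = 2*-4*-1*-3 = -24  (running total: -24)
T_{112}*u_1*v_1*w_2 = 2*-4*-1*3 = 24  (running total: 0)
T_{121}*u_1*v_2*w_1 = -3*-4*2*-3 = -72  (running total: -72)
T_{122}*u_1*v_2*w_2 = -4*-4*2*3 = 96  (running total: 24)
T_{211}*u_2*v_1*w_1 = -2*-1*-1*-3 = 6  (running total: 30)
T_{212}*u_2*v_1*w_2 = -1*-1*-1*3 = -3  (running total: 27)
T_{221}*u_2*v_2*w_1 = -1*-1*2*-3 = -6  (running total: 21)
T_{222}*u_2*v_2*w_2 = 2*-1*2*3 = -12  (running total: 9)
S = 9

9


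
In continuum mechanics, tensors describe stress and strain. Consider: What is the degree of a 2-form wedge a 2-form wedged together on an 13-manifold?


The degree of a wedge product is the sum of the degrees of the individual forms.
Degrees: 2, 2
Total degree = 2 + 2 = 4

4


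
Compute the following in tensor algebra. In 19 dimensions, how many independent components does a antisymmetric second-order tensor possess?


A antisymmetric rank-2 tensor in d dimensions has d(d-1)/2 independent components.
d = 19
d(d-1)/2 = 19 * 18 / 2 = 342 / 2 = 171

171


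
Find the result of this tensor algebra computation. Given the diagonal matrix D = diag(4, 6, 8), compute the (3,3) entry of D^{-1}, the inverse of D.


For a diagonal matrix, the inverse has entries (D^{-1})_{ii} = 1/d_{ii}.
The diagonal entries are: d_{11} = 4, d_{22} = 6, d_{33} = 8
We need (D^{-1})_{33} = 1/d_{33} = 1/8 = 1/8

1/8


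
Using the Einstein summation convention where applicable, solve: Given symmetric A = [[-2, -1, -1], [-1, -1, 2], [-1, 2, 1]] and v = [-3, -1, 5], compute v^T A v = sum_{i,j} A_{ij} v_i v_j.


First compute Av:
(Av)_1 = -2*-3 + -1*-1 + -1*5 = 2
(Av)_2 = -1*-3 + -1*-1 + 2*5 = 14
(Av)_3 = -1*-3 + 2*-1 + 1*5 = 6
Av = [2, 14, 6]
Then v^T (Av) = -3*2 + -1*14 + 5*6
= -6 + -14 + 30 = 10

10


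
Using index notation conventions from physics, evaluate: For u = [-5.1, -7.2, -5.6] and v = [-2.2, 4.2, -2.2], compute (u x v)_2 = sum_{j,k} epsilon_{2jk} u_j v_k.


(u x v)_2 = sum_{j,k} epsilon_{2jk} u_j v_k. Only permutations of (1,2,3) contribute; the two non-zero terms are:
eps_{213} u_1 v_3 = -1 * -5.1 * -2.2 = -11.22
eps_{231} u_3 v_1 = 1 * -5.6 * -2.2 = 12.32
(u x v)_2 = 1.1

1.1


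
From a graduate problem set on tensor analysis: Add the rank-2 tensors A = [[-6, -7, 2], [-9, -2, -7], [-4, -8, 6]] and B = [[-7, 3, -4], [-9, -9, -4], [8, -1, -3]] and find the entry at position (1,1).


Tensor addition is component-wise: (A + B)_{ij} = A_{ij} + B_{ij}.
A_{11} = -6
B_{11} = -7
(A + B)_{11} = -6 + -7 = -13

-13


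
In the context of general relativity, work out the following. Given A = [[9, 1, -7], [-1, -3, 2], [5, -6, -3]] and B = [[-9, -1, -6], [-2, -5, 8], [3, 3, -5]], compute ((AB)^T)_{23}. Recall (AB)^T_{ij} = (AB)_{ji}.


(AB)^T_{ij} = (AB)_{ji} = sum_k A_{jk} B_{ki}.
For i=2, j=3 we need (AB)_{32}:
A_{31} * B_{12} = 5 * -1 = -5
A_{32} * B_{22} = -6 * -5 = 30
A_{33} * B_{32} = -3 * 3 = -9
Sum = -5 + 30 + -9 = 16

16


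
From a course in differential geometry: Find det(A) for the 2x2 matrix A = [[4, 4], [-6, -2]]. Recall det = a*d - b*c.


For a 2x2 matrix [[a, b], [c, d]], det = a*d - b*c.
a = 4, b = 4, c = -6, d = -2
a*d = 4 * -2 = -8
b*c = 4 * -6 = -24
det = -8 - -24 = 16

16


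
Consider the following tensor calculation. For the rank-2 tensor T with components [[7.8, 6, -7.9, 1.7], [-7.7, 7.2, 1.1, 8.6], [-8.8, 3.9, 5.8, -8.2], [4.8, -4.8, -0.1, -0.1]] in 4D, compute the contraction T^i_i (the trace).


The contraction (trace) of a rank-2 tensor is the sum of its diagonal elements.
Diagonal entries: A[1,1] = 7.8, A[2,2] = 7.2, A[3,3] = 5.8, A[4,4] = -0.1
Tr(A) = 7.8 + 7.2 + 5.8 + -0.1 = 20.7

20.7


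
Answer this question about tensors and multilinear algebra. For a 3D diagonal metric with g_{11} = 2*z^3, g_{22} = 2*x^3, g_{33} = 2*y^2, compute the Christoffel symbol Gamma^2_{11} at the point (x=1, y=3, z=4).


For a diagonal metric, Gamma^k_{ij} = (1/2) g^{kk} (dg_{ik}/dx_j + dg_{jk}/dx_i - dg_{ij}/dx_k).
The metric is diagonal, so g_{ab} = 0 for a != b.
At the given point: g_{11} = 128, g_{22} = 2, g_{33} = 18
g^{22} = 1/2
dg_{12}/dx_1 = 0 (off-diagonal)
dg_{12}/dx_1 = 0 (off-diagonal)
dg_{11}/dx_2 = dg_{11}/dx_2 = 0
Numerator = 0 + 0 - 0 = 0
Gamma^2_{11} = 0 / (2 * 2) = 0

0


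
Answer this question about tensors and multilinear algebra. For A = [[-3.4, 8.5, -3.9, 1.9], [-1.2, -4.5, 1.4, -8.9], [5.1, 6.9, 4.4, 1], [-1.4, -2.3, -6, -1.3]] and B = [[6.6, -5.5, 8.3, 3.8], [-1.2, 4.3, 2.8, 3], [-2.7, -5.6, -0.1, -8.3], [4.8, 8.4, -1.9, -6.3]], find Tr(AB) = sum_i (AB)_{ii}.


Tr(AB) = sum_i (AB)_{ii} where (AB)_{ii} = sum_k A_{ik} B_{ki}.
(AB)_{11} = -3.4*6.6 + 8.5*-1.2 + -3.9*-2.7 + 1.9*4.8 = -12.99
(AB)_{22} = -1.2*-5.5 + -4.5*4.3 + 1.4*-5.6 + -8.9*8.4 = -95.35
(AB)_{33} = 5.1*8.3 + 6.9*2.8 + 4.4*-0.1 + 1*-1.9 = 59.31
(AB)_{44} = -1.4*3.8 + -2.3*3 + -6*-8.3 + -1.3*-6.3 = 45.77
Tr(AB) = -12.99 + -95.35 + 59.31 + 45.77 = -3.26

-3.26


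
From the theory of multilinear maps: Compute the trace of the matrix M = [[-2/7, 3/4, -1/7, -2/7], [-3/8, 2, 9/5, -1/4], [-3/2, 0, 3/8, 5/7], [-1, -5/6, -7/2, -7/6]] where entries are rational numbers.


The trace is the sum of diagonal entries.
Diagonal: M[1,1] = -2/7, M[2,2] = 2, M[3,3] = 3/8, M[4,4] = -7/6
Tr(M) = -2/7 + 2 + 3/8 + -7/6
Computing step by step:
After adding M[1,1]: -2/7
After adding M[2,2]: 12/7
After adding M[3,3]: 117/56
After adding M[4,4]: 155/168
Tr(M) = 155/168

155/168


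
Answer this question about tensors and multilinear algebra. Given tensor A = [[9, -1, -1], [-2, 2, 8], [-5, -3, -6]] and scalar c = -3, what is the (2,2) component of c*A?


Scalar multiplication: (cA)_{ij} = c * A_{ij}.
c = -3
A_{22} = 2
(cA)_{22} = -3 * 2 = -6

-6


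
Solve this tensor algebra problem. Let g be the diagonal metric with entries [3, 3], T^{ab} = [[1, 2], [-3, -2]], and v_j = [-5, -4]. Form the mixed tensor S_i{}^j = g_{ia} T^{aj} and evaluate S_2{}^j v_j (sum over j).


Step 1: lower the first index. For a diagonal metric, g_{ia} T^{aj} = g_{ii} T^{ij} (no sum on i).
g_{22} = 3
S_2{}^1 = 3 * T^{21} = 3 * -3 = -9
S_2{}^2 = 3 * T^{22} = 3 * -2 = -6
Step 2: contract S_2{}^j with v_j.
S_2{}^1 * v_1 = -9 * -5 = 45
S_2{}^2 * v_2 = -6 * -4 = 24
Result = 45 + 24 = 69

69


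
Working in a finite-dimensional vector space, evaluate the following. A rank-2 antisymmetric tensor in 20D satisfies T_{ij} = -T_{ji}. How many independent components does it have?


An antisymmetric rank-2 tensor satisfies A_{ij} = -A_{ji}, so diagonal entries are zero.
The independent components are the upper-triangular entries: C(n, 2) = n(n-1)/2.
n = 20
C(20, 2) = 20 * 19 / 2 = 380 / 2 = 190

190


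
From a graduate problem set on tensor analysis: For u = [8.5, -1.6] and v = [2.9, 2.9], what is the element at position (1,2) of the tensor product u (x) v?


The outer product entry T_{ij} = u_i * v_j.
We need i=1, j=2.
u_1 = 8.5, v_2 = 2.9
T_{1,2} = 8.5 * 2.9 = 24.65

24.65


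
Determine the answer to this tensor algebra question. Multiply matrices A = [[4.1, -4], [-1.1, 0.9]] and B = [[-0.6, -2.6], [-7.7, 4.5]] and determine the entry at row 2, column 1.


(AB)_{ij} = sum_k A_{ik} B_{kj}.
For i=2, j=1:
A_{21} * B_{11} = -1.1 * -0.6 = 0.66
A_{22} * B_{21} = 0.9 * -7.7 = -6.93
Sum = 0.66 + -6.93 = -6.27

-6.27


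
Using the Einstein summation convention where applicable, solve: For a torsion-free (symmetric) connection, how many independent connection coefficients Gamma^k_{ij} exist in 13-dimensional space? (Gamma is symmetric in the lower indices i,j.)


Christoffel symbols Gamma^k_{ij} are symmetric in i,j, so there are d * d(d+1)/2 independent symbols.
d = 13
d(d+1)/2 = 13 * 14 / 2 = 91
Total = 13 * 91 = 1183

1183


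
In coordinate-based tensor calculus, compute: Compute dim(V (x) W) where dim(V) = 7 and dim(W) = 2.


The dimension of a tensor product is the product of dimensions.
dim(V) = 7, dim(W) = 2
dim(V (x) W) = 7 * 2 = 14

14


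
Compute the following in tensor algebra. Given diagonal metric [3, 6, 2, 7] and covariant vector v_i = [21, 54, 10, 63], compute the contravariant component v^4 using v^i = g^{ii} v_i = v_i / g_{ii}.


To raise an index with a diagonal metric: v^i = v_i / g_{ii}.
For index 4: v_4 = 63, g_{44} = 7
v^4 = 63 / 7 = 9

9


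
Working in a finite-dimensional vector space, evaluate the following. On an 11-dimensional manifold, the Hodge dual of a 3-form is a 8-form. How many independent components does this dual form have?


The Hodge dual of a p-form on an n-dimensional manifold is an (n-p)-form.
n = 11, p = 3, so dual degree = 11 - 3 = 8
The number of components is C(n, n-p) = C(11, 8) = 165

165


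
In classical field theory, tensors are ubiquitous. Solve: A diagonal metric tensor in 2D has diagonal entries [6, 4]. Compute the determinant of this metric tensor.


For a diagonal metric, the determinant is the product of diagonal entries.
Diagonal entries: 6, 4
det(g) = 6 * 4 = 24

24


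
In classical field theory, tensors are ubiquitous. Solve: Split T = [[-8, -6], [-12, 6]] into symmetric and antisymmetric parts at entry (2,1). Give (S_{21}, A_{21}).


T_{21} = -12
T_{12} = -6
S_{21} = (-12 + -6)/2 = -18/2 = -9
A_{21} = (-12 - -6)/2 = -6/2 = -3
Check: S + A = -9 + -3 = -12 = T_{21}.

(-9, -3)


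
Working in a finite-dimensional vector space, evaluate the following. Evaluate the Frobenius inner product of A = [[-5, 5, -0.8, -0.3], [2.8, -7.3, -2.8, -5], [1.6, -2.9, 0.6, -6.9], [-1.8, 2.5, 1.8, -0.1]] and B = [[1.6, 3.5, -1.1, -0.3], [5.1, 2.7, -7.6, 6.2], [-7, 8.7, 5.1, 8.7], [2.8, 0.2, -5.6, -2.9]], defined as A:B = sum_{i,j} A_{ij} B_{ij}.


A:B = sum over all i,j of A_{ij} * B_{ij}.
Row 1: -5*1.6=-8, 5*3.5=17.5, -0.8*-1.1=0.88, -0.3*-0.3=0.09 => row sum = 10.47
Row 2: 2.8*5.1=14.28, -7.3*2.7=-19.71, -2.8*-7.6=21.28, -5*6.2=-31 => row sum = -15.15
Row 3: 1.6*-7=-11.2, -2.9*8.7=-25.23, 0.6*5.1=3.06, -6.9*8.7=-60.03 => row sum = -93.4
Row 4: -1.8*2.8=-5.04, 2.5*0.2=0.5, 1.8*-5.6=-10.08, -0.1*-2.9=0.29 => row sum = -14.33
Total = 10.47 + -15.15 + -93.4 + -14.33 = -112.41

-112.41


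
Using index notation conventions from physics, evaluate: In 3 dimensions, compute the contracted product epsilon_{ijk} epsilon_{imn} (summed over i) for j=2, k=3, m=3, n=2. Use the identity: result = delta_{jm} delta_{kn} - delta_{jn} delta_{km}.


Using the identity: epsilon_{ijk} epsilon_{imn} = delta_{jm} delta_{kn} - delta_{jn} delta_{km}.
delta_{23} = 0
delta_{32} = 0
delta_{22} = 1
delta_{33} = 1
Result = 0 * 0 - 1 * 1 = 0 - 1 = -1

-1


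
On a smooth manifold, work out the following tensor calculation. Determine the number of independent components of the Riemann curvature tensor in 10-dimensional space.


The Riemann tensor in d dimensions has d^2(d^2 - 1)/12 independent components.
d = 10, so d^2 = 100
d^2 - 1 = 99
d^2(d^2 - 1) = 100 * 99 = 9900
Divide by 12: 9900 / 12 = 825

825


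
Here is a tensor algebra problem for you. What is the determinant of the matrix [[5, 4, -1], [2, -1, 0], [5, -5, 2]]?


Expanding along the first row, det(A) = a11*M_11 - a12*M_12 + a13*M_13, where M_1j is the (1,j) minor.
Minor M_11 = -1*2 - 0*-5 = -2
Minor M_12 = 2*2 - 0*5 = 4
Minor M_13 = 2*-5 - -1*5 = -5
det = 5*(-2) - 4*(4) + -1*(-5)
    = -10 - 16 + 5
    = -21

-21


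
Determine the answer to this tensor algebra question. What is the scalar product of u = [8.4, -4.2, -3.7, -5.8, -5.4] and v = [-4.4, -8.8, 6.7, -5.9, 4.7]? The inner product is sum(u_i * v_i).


The inner product u . v = sum of u_i * v_i.
Term-by-term: 8.4 * -4.4, -4.2 * -8.8, -3.7 * 6.7, -5.8 * -5.9, -5.4 * 4.7
Products: -36.96, 36.96, -24.79, 34.22, -25.38
Sum = -36.96 + 36.96 + -24.79 + 34.22 + -25.38 = -15.95

-15.95


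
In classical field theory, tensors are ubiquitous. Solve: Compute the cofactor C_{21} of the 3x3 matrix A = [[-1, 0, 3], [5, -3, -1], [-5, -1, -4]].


To find cofactor C_{21}, delete row 2 and column 1.
The resulting 2x2 submatrix is: [[0, 3], [-1, -4]]
Minor M_{21} = 0*-4 - 3*-1
  = 0 - -3 = 3
Sign = (-1)^(2+1) = (-1)^3 = -1
Cofactor C_{21} = -1 * 3 = -3

-3


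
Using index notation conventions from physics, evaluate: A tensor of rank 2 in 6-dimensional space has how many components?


The number of components of a rank-r tensor in d dimensions is d^r.
Here d = 6 and r = 2.
6^2 = 36

36


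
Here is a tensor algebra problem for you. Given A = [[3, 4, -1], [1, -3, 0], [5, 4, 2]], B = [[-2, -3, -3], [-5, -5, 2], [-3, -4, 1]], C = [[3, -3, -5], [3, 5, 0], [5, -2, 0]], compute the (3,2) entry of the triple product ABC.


(ABC)_{32} = sum_m (AB)_{3m} C_{m2}. First compute row 3 of AB.
(AB)_{31} = 5*-2 + 4*-5 + 2*-3 = -36
(AB)_{32} = 5*-3 + 4*-5 + 2*-4 = -43
(AB)_{33} = 5*-3 + 4*2 + 2*1 = -5
Now contract with column 2 of C:
(AB)_{31} * C_{12} = -36 * -3 = 108
(AB)_{32} * C_{22} = -43 * 5 = -215
(AB)_{33} * C_{32} = -5 * -2 = 10
(ABC)_{32} = 108 + -215 + 10 = -97

-97


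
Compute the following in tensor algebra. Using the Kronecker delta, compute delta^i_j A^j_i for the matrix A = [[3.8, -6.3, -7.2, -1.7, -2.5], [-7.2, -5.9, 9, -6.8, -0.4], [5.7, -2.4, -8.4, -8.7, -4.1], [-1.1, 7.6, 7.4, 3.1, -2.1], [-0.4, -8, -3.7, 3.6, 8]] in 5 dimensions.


The contraction (trace) of a rank-2 tensor is the sum of its diagonal elements.
Diagonal entries: A[1,1] = 3.8, A[2,2] = -5.9, A[3,3] = -8.4, A[4,4] = 3.1, A[5,5] = 8
Tr(A) = 3.8 + -5.9 + -8.4 + 3.1 + 8 = 0.6

0.6


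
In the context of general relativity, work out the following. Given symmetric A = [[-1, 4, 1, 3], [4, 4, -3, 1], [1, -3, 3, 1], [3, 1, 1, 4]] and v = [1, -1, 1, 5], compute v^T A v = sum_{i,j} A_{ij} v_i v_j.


First compute Av:
(Av)_1 = -1*1 + 4*-1 + 1*1 + 3*5 = 11
(Av)_2 = 4*1 + 4*-1 + -3*1 + 1*5 = 2
(Av)_3 = 1*1 + -3*-1 + 3*1 + 1*5 = 12
(Av)_4 = 3*1 + 1*-1 + 1*1 + 4*5 = 23
Av = [11, 2, 12, 23]
Then v^T (Av) = 1*11 + -1*2 + 1*12 + 5*23
= 11 + -2 + 12 + 115 = 136

136


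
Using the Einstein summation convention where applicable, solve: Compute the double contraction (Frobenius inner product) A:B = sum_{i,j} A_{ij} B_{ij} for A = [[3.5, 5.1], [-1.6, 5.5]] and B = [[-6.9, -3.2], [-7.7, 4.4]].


A:B = sum over all i,j of A_{ij} * B_{ij}.
Row 1: 3.5*-6.9=-24.15, 5.1*-3.2=-16.32 => row sum = -40.47
Row 2: -1.6*-7.7=12.32, 5.5*4.4=24.2 => row sum = 36.52
Total = -40.47 + 36.52 = -3.95

-3.95


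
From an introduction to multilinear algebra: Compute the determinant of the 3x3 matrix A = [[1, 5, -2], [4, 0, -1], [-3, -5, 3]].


Expanding along the first row, det(A) = a11*M_11 - a12*M_12 + a13*M_13, where M_1j is the (1,j) minor.
Minor M_11 = 0*3 - -1*-5 = -5
Minor M_12 = 4*3 - -1*-3 = 9
Minor M_13 = 4*-5 - 0*-3 = -20
det = 1*(-5) - 5*(9) + -2*(-20)
    = -5 - 45 + 40
    = -10

-10


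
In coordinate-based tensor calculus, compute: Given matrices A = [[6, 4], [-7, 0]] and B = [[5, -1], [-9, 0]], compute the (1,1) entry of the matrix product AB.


(AB)_{ij} = sum_k A_{ik} B_{kj}.
For i=1, j=1:
A_{11} * B_{11} = 6 * 5 = 30
A_{12} * B_{21} = 4 * -9 = -36
Sum = 30 + -36 = -6

-6


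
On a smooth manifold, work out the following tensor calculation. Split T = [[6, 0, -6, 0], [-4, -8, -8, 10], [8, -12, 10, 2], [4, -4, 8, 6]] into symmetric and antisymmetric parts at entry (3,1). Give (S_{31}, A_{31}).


T_{31} = 8
T_{13} = -6
S_{31} = (8 + -6)/2 = 2/2 = 1
A_{31} = (8 - -6)/2 = 14/2 = 7
Check: S + A = 1 + 7 = 8 = T_{31}.

(1, 7)


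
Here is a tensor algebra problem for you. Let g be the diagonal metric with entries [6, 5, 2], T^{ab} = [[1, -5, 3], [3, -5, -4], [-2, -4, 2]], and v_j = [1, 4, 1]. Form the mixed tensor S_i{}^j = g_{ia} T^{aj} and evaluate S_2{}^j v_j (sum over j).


Step 1: lower the first index. For a diagonal metric, g_{ia} T^{aj} = g_{ii} T^{ij} (no sum on i).
g_{22} = 5
S_2{}^1 = 5 * T^{21} = 5 * 3 = 15
S_2{}^2 = 5 * T^{22} = 5 * -5 = -25
S_2{}^3 = 5 * T^{23} = 5 * -4 = -20
Step 2: contract S_2{}^j with v_j.
S_2{}^1 * v_1 = 15 * 1 = 15
S_2{}^2 * v_2 = -25 * 4 = -100
S_2{}^3 * v_3 = -20 * 1 = -20
Result = 15 + -100 + -20 = -105

-105


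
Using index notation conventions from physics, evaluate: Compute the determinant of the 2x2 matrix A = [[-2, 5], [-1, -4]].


For a 2x2 matrix [[a, b], [c, d]], det = a*d - b*c.
a = -2, b = 5, c = -1, d = -4
a*d = -2 * -4 = 8
b*c = 5 * -1 = -5
det = 8 - -5 = 13

13


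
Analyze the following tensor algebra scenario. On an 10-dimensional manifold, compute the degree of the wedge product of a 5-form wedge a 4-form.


The degree of a wedge product is the sum of the degrees of the individual forms.
Degrees: 5, 4
Total degree = 5 + 4 = 9

9


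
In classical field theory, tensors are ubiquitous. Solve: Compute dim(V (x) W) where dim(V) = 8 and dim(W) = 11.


The dimension of a tensor product is the product of dimensions.
dim(V) = 8, dim(W) = 11
dim(V (x) W) = 8 * 11 = 88

88


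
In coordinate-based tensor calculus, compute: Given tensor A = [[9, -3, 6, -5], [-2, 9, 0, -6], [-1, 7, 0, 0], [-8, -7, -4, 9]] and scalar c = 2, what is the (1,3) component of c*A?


Scalar multiplication: (cA)_{ij} = c * A_{ij}.
c = 2
A_{13} = 6
(cA)_{13} = 2 * 6 = 12

12


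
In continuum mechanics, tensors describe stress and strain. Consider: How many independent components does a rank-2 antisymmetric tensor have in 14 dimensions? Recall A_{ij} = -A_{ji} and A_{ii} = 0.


An antisymmetric rank-2 tensor satisfies A_{ij} = -A_{ji}, so diagonal entries are zero.
The independent components are the upper-triangular entries: C(n, 2) = n(n-1)/2.
n = 14
C(14, 2) = 14 * 13 / 2 = 182 / 2 = 91

91


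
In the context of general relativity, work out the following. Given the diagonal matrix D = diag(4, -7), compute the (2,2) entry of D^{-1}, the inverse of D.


For a diagonal matrix, the inverse has entries (D^{-1})_{ii} = 1/d_{ii}.
The diagonal entries are: d_{11} = 4, d_{22} = -7
We need (D^{-1})_{22} = 1/d_{22} = 1/-7 = -1/7

-1/7


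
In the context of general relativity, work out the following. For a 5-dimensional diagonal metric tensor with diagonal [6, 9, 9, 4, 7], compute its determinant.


For a diagonal metric, the determinant is the product of diagonal entries.
Diagonal entries: 6, 9, 9, 4, 7
det(g) = 6 * 9 * 9 * 4 * 7 = 13608

13608


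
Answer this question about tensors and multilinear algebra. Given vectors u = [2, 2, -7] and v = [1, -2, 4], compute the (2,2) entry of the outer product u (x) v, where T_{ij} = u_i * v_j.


The outer product entry T_{ij} = u_i * v_j.
We need i=2, j=2.
u_2 = 2, v_2 = -2
T_{2,2} = 2 * -2 = -4

-4


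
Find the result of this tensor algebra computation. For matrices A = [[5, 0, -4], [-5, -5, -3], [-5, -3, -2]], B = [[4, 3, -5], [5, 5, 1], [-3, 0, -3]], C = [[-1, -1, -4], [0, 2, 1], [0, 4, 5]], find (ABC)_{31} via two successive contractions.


(ABC)_{31} = sum_m (AB)_{3m} C_{m1}. First compute row 3 of AB.
(AB)_{31} = -5*4 + -3*5 + -2*-3 = -29
(AB)_{32} = -5*3 + -3*5 + -2*0 = -30
(AB)_{33} = -5*-5 + -3*1 + -2*-3 = 28
Now contract with column 1 of C:
(AB)_{31} * C_{11} = -29 * -1 = 29
(AB)_{32} * C_{21} = -30 * 0 = 0
(AB)_{33} * C_{31} = 28 * 0 = 0
(ABC)_{31} = 29 + 0 + 0 = 29

29


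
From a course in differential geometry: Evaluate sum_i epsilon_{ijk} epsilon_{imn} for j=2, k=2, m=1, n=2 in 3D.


Using the identity: epsilon_{ijk} epsilon_{imn} = delta_{jm} delta_{kn} - delta_{jn} delta_{km}.
delta_{21} = 0
delta_{22} = 1
delta_{22} = 1
delta_{21} = 0
Result = 0 * 1 - 1 * 0 = 0 - 0 = 0

0


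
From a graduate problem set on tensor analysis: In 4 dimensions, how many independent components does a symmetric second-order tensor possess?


A symmetric rank-2 tensor in d dimensions has d(d+1)/2 independent components.
d = 4
d(d+1)/2 = 4 * 5 / 2 = 20 / 2 = 10

10


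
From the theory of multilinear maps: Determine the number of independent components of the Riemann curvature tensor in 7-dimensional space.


The Riemann tensor in d dimensions has d^2(d^2 - 1)/12 independent components.
d = 7, so d^2 = 49
d^2 - 1 = 48
d^2(d^2 - 1) = 49 * 48 = 2352
Divide by 12: 2352 / 12 = 196

196


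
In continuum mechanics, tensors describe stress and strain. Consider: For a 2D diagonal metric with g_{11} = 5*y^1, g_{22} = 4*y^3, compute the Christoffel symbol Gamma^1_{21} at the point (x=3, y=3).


For a diagonal metric, Gamma^k_{ij} = (1/2) g^{kk} (dg_{ik}/dx_j + dg_{jk}/dx_i - dg_{ij}/dx_k).
The metric is diagonal, so g_{ab} = 0 for a != b.
At the given point: g_{11} = 15, g_{22} = 108
g^{11} = 1/15
dg_{21}/dx_1 = 0 (off-diagonal)
dg_{11}/dx_2 = dg_{11}/dx_2 = 5
dg_{21}/dx_1 = 0 (off-diagonal)
Numerator = 0 + 5 - 0 = 5
Gamma^1_{21} = 5 / (2 * 15) = 1/6

1/6


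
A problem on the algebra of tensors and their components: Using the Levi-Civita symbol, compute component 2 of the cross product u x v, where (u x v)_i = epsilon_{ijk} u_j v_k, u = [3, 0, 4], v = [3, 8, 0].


(u x v)_2 = sum_{j,k} epsilon_{2jk} u_j v_k. Only permutations of (1,2,3) contribute; the two non-zero terms are:
eps_{213} u_1 v_3 = -1 * 3 * 0 = 0
eps_{231} u_3 v_1 = 1 * 4 * 3 = 12
(u x v)_2 = 12

12


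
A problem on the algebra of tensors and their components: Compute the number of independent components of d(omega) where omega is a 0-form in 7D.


The exterior derivative of a p-form is a (p+1)-form.
Its number of independent components is C(n, p+1).
n = 7, p+1 = 1
C(7, 1) = 7

7


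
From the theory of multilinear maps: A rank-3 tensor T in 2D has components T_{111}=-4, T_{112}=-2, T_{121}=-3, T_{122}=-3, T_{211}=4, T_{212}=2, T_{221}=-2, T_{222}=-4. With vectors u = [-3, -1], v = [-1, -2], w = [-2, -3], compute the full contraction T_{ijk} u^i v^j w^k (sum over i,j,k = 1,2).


S = sum over i,j,k of T_{ijk} u_i v_j w_k. Expanding all 8 terms:
T_{111}*u_1*v_1*w_1 = -4*-3*-1*-2 = 24  (running total: 24)
T_{112}*u_1*v_1*w_2 = -2*-3*-1*-3 = 18  (running total: 42)
T_{121}*u_1*v_2*w_1 = -3*-3*-2*-2 = 36  (running total: 78)
T_{122}*u_1*v_2*w_2 = -3*-3*-2*-3 = 54  (running total: 132)
T_{211}*u_2*v_1*w_1 = 4*-1*-1*-2 = -8  (running total: 124)
T_{212}*u_2*v_1*w_2 = 2*-1*-1*-3 = -6  (running total: 118)
T_{221}*u_2*v_2*w_1 = -2*-1*-2*-2 = 8  (running total: 126)
T_{222}*u_2*v_2*w_2 = -4*-1*-2*-3 = 24  (running total: 150)
S = 150

150


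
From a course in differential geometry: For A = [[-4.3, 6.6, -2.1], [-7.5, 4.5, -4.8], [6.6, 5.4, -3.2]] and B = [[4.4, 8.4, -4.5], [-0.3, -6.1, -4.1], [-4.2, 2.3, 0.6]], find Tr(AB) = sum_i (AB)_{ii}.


Tr(AB) = sum_i (AB)_{ii} where (AB)_{ii} = sum_k A_{ik} B_{ki}.
(AB)_{11} = -4.3*4.4 + 6.6*-0.3 + -2.1*-4.2 = -12.08
(AB)_{22} = -7.5*8.4 + 4.5*-6.1 + -4.8*2.3 = -101.49
(AB)_{33} = 6.6*-4.5 + 5.4*-4.1 + -3.2*0.6 = -53.76
Tr(AB) = -12.08 + -101.49 + -53.76 = -167.33

-167.33


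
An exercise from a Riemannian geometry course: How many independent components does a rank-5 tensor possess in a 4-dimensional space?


The number of components of a rank-r tensor in d dimensions is d^r.
Here d = 4 and r = 5.
4^5 = 1024

1024


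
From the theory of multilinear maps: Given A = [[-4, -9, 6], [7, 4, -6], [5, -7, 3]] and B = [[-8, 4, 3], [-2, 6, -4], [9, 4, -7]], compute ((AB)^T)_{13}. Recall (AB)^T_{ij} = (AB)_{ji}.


(AB)^T_{ij} = (AB)_{ji} = sum_k A_{jk} B_{ki}.
For i=1, j=3 we need (AB)_{31}:
A_{31} * B_{11} = 5 * -8 = -40
A_{32} * B_{21} = -7 * -2 = 14
A_{33} * B_{31} = 3 * 9 = 27
Sum = -40 + 14 + 27 = 1

1


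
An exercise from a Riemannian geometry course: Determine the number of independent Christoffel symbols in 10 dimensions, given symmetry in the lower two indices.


Christoffel symbols Gamma^k_{ij} are symmetric in i,j, so there are d * d(d+1)/2 independent symbols.
d = 10
d(d+1)/2 = 10 * 11 / 2 = 55
Total = 10 * 55 = 550

550


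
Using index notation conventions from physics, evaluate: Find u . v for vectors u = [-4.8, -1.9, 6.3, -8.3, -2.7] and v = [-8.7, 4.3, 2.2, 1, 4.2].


The inner product u . v = sum of u_i * v_i.
Term-by-term: -4.8 * -8.7, -1.9 * 4.3, 6.3 * 2.2, -8.3 * 1, -2.7 * 4.2
Products: 41.76, -8.17, 13.86, -8.3, -11.34
Sum = 41.76 + -8.17 + 13.86 + -8.3 + -11.34 = 27.81

27.81


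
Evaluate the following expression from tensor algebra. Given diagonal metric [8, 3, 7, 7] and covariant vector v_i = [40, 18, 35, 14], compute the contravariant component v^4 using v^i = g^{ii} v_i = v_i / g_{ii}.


To raise an index with a diagonal metric: v^i = v_i / g_{ii}.
For index 4: v_4 = 14, g_{44} = 7
v^4 = 14 / 7 = 2

2


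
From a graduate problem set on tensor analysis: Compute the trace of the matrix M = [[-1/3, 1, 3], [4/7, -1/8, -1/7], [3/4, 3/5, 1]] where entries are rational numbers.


The trace is the sum of diagonal entries.
Diagonal: M[1,1] = -1/3, M[2,2] = -1/8, M[3,3] = 1
Tr(M) = -1/3 + -1/8 + 1
Computing step by step:
After adding M[1,1]: -1/3
After adding M[2,2]: -11/24
After adding M[3,3]: 13/24
Tr(M) = 13/24

13/24


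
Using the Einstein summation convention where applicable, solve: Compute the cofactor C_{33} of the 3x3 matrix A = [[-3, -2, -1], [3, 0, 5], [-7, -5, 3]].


To find cofactor C_{33}, delete row 3 and column 3.
The resulting 2x2 submatrix is: [[-3, -2], [3, 0]]
Minor M_{33} = -3*0 - -2*3
  = 0 - -6 = 6
Sign = (-1)^(3+3) = (-1)^6 = 1
Cofactor C_{33} = 1 * 6 = 6

6


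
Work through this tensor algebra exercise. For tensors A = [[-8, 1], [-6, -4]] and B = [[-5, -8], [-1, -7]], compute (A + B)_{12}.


Tensor addition is component-wise: (A + B)_{ij} = A_{ij} + B_{ij}.
A_{12} = 1
B_{12} = -8
(A + B)_{12} = 1 + -8 = -7

-7


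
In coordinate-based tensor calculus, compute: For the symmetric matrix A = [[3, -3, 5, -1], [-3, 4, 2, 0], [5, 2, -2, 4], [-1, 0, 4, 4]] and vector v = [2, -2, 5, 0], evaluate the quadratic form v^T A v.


First compute Av:
(Av)_1 = 3*2 + -3*-2 + 5*5 + -1*0 = 37
(Av)_2 = -3*2 + 4*-2 + 2*5 + 0*0 = -4
(Av)_3 = 5*2 + 2*-2 + -2*5 + 4*0 = -4
(Av)_4 = -1*2 + 0*-2 + 4*5 + 4*0 = 18
Av = [37, -4, -4, 18]
Then v^T (Av) = 2*37 + -2*-4 + 5*-4 + 0*18
= 74 + 8 + -20 + 0 = 62

62


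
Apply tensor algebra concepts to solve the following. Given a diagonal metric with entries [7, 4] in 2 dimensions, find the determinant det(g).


For a diagonal metric, the determinant is the product of diagonal entries.
Diagonal entries: 7, 4
det(g) = 7 * 4 = 28

28


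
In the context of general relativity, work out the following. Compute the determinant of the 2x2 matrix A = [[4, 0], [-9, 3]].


For a 2x2 matrix [[a, b], [c, d]], det = a*d - b*c.
a = 4, b = 0, c = -9, d = 3
a*d = 4 * 3 = 12
b*c = 0 * -9 = 0
det = 12 - 0 = 12

12


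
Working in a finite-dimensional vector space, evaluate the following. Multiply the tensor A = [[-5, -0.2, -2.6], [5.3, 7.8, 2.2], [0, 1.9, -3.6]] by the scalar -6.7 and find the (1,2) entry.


Scalar multiplication: (cA)_{ij} = c * A_{ij}.
c = -6.7
A_{12} = -0.2
(cA)_{12} = -6.7 * -0.2 = 1.34

1.34


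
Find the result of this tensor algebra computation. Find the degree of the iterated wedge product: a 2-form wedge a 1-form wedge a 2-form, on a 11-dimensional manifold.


The degree of a wedge product is the sum of the degrees of the individual forms.
Degrees: 2, 1, 2
Total degree = 2 + 1 + 2 = 5

5


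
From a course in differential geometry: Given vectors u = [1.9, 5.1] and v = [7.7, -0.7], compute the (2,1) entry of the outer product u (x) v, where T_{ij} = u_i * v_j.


The outer product entry T_{ij} = u_i * v_j.
We need i=2, j=1.
u_2 = 5.1, v_1 = 7.7
T_{2,1} = 5.1 * 7.7 = 39.27

39.27


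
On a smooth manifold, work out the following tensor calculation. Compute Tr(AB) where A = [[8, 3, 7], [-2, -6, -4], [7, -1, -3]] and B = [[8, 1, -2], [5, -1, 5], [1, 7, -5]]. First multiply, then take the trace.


Tr(AB) = sum_i (AB)_{ii} where (AB)_{ii} = sum_k A_{ik} B_{ki}.
(AB)_{11} = 8*8 + 3*5 + 7*1 = 86
(AB)_{22} = -2*1 + -6*-1 + -4*7 = -24
(AB)_{33} = 7*-2 + -1*5 + -3*-5 = -4
Tr(AB) = 86 + -24 + -4 = 58

58


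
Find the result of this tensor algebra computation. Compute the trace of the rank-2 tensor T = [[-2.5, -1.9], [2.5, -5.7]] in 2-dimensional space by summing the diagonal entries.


The contraction (trace) of a rank-2 tensor is the sum of its diagonal elements.
Diagonal entries: A[1,1] = -2.5, A[2,2] = -5.7
Tr(A) = -2.5 + -5.7 = -8.2

-8.2


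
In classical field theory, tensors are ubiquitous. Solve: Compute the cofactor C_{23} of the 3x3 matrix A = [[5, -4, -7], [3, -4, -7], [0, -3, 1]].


To find cofactor C_{23}, delete row 2 and column 3.
The resulting 2x2 submatrix is: [[5, -4], [0, -3]]
Minor M_{23} = 5*-3 - -4*0
  = -15 - 0 = -15
Sign = (-1)^(2+3) = (-1)^5 = -1
Cofactor C_{23} = -1 * -15 = 15

15


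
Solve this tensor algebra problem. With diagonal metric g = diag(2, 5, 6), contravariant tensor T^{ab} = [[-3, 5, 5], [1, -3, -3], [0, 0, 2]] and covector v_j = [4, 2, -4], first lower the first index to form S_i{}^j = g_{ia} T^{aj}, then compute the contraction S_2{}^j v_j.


Step 1: lower the first index. For a diagonal metric, g_{ia} T^{aj} = g_{ii} T^{ij} (no sum on i).
g_{22} = 5
S_2{}^1 = 5 * T^{21} = 5 * 1 = 5
S_2{}^2 = 5 * T^{22} = 5 * -3 = -15
S_2{}^3 = 5 * T^{23} = 5 * -3 = -15
Step 2: contract S_2{}^j with v_j.
S_2{}^1 * v_1 = 5 * 4 = 20
S_2{}^2 * v_2 = -15 * 2 = -30
S_2{}^3 * v_3 = -15 * -4 = 60
Result = 20 + -30 + 60 = 50

50


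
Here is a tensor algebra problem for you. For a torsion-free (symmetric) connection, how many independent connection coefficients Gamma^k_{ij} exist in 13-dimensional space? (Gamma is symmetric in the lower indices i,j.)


Christoffel symbols Gamma^k_{ij} are symmetric in i,j, so there are d * d(d+1)/2 independent symbols.
d = 13
d(d+1)/2 = 13 * 14 / 2 = 91
Total = 13 * 91 = 1183

1183


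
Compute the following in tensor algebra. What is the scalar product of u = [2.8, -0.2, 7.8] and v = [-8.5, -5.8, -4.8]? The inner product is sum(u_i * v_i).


The inner product u . v = sum of u_i * v_i.
Term-by-term: 2.8 * -8.5, -0.2 * -5.8, 7.8 * -4.8
Products: -23.8, 1.16, -37.44
Sum = -23.8 + 1.16 + -37.44 = -60.08

-60.08


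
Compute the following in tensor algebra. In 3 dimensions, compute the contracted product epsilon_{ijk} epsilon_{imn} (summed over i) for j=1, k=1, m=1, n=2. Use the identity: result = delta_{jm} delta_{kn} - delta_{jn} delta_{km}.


Using the identity: epsilon_{ijk} epsilon_{imn} = delta_{jm} delta_{kn} - delta_{jn} delta_{km}.
delta_{11} = 1
delta_{12} = 0
delta_{12} = 0
delta_{11} = 1
Result = 1 * 0 - 0 * 1 = 0 - 0 = 0

0


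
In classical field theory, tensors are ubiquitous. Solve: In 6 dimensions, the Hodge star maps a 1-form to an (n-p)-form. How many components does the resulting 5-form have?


The Hodge dual of a p-form on an n-dimensional manifold is an (n-p)-form.
n = 6, p = 1, so dual degree = 6 - 1 = 5
The number of components is C(n, n-p) = C(6, 5) = 6

6
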